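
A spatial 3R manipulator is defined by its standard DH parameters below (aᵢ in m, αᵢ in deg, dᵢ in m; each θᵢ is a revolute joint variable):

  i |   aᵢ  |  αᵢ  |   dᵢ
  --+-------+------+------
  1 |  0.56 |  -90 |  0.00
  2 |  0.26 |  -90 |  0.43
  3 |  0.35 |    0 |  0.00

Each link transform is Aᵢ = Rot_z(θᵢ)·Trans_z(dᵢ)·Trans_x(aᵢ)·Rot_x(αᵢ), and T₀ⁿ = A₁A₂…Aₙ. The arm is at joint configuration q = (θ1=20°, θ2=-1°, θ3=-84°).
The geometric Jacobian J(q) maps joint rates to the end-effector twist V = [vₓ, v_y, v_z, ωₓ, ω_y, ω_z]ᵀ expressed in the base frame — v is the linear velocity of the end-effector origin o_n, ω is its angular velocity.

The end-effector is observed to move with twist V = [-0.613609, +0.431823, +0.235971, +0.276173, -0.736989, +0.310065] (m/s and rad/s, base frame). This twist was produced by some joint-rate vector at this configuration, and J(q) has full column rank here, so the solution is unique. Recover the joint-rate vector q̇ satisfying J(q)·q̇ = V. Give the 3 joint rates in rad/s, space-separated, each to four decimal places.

o_n = [0.5388, 1.0241, 0.0052]
J₁: ẑ×o_n = [-1.0241, 0.5388, 0.0000], ω = ẑ
J2: z=[-0.3420, 0.9397, 0.0000] o=[0.5262, 0.1915, 0.0000] → [0.0049, 0.0018, -0.2965, -0.3420, 0.9397, 0.0000]
J3: z=[0.0164, 0.0060, -0.9998] o=[0.6234, 0.6845, 0.0045] → [0.3396, 0.0847, 0.0061, 0.0164, 0.0060, -0.9998]
q̇ = J⁺·V = [0.7370, -0.7870, 0.4270]

0.7370 -0.7870 0.4270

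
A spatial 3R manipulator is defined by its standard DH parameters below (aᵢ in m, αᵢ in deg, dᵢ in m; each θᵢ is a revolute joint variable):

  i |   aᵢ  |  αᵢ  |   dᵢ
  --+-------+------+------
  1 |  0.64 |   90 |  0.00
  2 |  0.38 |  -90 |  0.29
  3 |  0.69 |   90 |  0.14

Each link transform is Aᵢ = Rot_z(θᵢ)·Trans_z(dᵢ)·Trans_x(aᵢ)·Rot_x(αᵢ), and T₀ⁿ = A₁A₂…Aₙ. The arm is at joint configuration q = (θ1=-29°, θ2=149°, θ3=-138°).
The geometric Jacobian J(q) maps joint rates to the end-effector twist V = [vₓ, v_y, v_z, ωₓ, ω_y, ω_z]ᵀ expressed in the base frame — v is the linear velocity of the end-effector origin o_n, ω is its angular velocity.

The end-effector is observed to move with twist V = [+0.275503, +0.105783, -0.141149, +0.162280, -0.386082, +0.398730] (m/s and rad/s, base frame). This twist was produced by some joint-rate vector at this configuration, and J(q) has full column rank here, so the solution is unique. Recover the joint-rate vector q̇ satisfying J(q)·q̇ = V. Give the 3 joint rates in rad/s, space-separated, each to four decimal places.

o_n = [0.2318, -0.9879, -0.1884]
J₁: ẑ×o_n = [0.9879, 0.2318, -0.0000], ω = ẑ
J2: z=[-0.4848, -0.8746, 0.0000] o=[0.5598, -0.3103, 0.0000] → [0.1648, -0.0913, 0.0417, -0.4848, -0.8746, 0.0000]
J3: z=[-0.4505, 0.2497, -0.8572] o=[0.1343, -0.4060, 0.1957] → [-0.5947, -0.2566, 0.2378, -0.4505, 0.2497, -0.8572]
q̇ = J⁺·V = [-0.1490, 0.2590, -0.6390]

-0.1490 0.2590 -0.6390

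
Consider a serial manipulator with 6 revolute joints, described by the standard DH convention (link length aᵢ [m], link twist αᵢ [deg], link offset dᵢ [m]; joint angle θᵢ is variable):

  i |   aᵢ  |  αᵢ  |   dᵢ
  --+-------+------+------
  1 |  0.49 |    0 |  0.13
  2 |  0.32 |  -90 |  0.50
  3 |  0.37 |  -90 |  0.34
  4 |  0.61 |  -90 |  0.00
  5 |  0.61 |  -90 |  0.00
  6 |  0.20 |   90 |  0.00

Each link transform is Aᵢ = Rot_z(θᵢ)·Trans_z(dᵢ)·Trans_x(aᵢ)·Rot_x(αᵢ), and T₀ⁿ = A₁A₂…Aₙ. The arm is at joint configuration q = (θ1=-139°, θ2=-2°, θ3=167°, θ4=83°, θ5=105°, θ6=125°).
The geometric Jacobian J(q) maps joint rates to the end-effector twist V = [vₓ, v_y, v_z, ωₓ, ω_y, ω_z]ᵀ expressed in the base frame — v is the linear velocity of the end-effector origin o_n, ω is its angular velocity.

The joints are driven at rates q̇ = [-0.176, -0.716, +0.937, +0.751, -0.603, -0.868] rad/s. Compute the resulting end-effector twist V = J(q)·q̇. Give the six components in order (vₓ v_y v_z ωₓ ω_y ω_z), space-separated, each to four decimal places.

o_n = [-0.3288, -0.1361, 0.0308]
J₁: ẑ×o_n = [0.1361, -0.3288, 0.0000], ω = ẑ
J2: z=[0.0000, 0.0000, 1.0000] o=[-0.3698, -0.3215, 0.1300] → [-0.1854, 0.0410, 0.0000, 0.0000, 0.0000, 1.0000]
J3: z=[0.6293, -0.7771, 0.0000] o=[-0.6185, -0.5229, 0.6300] → [0.4656, 0.3771, 0.4686, 0.6293, -0.7771, 0.0000]
J4: z=[0.1748, 0.1416, 0.9744] o=[-0.1244, -0.5602, 0.5468] → [-0.4863, -0.1090, 0.1031, 0.1748, 0.1416, 0.9744]
J5: z=[-0.8283, -0.5139, 0.2233] o=[-0.4491, -0.0441, 0.5300] → [0.2771, -0.3866, 0.1380, -0.8283, -0.5139, 0.2233]
J6: z=[0.5595, -0.7806, 0.2787] o=[-0.4680, -0.2611, -0.0397] → [-0.0899, -0.0007, 0.1786, 0.5595, -0.7806, 0.2787]
V = J·q̇ = [0.0909, 0.5337, 0.2782, 0.7348, 0.3656, -0.5368]

0.0909 0.5337 0.2782 0.7348 0.3656 -0.5368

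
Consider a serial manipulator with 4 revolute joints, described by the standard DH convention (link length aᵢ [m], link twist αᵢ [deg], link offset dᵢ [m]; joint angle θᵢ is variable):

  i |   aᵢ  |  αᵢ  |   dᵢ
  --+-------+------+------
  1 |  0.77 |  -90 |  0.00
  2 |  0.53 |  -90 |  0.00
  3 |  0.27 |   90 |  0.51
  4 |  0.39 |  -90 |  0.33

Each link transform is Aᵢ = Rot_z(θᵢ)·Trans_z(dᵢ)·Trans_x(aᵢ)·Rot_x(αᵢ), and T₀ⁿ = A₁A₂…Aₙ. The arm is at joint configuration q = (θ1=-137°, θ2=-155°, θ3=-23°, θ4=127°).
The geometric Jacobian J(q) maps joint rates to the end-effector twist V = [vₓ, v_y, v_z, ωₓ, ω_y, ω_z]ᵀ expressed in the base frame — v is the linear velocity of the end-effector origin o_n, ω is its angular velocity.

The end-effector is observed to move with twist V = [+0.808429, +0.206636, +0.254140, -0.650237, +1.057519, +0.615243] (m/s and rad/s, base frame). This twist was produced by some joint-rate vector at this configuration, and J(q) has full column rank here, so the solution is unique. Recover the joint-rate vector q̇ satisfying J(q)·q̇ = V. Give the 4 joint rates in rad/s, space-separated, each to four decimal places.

0.4080 -0.4860 0.0840 -0.7940

o_n = [-0.3131, -0.7262, 0.9277]
J₁: ẑ×o_n = [0.7262, -0.3131, 0.0000], ω = ẑ
J2: z=[0.6820, -0.7314, 0.0000] o=[-0.5631, -0.5251, 0.0000] → [-0.6785, -0.6327, 0.0458, 0.6820, -0.7314, 0.0000]
J3: z=[-0.3091, -0.2882, 0.9063] o=[-0.2118, -0.1975, 0.2240] → [0.2763, 0.1257, 0.1342, -0.3091, -0.2882, 0.9063]
J4: z=[0.3688, -0.9147, -0.1651] o=[-0.1328, -0.2681, 0.7912] → [-0.2005, -0.0206, -0.3339, 0.3688, -0.9147, -0.1651]
q̇ = J⁺·V = [0.4080, -0.4860, 0.0840, -0.7940]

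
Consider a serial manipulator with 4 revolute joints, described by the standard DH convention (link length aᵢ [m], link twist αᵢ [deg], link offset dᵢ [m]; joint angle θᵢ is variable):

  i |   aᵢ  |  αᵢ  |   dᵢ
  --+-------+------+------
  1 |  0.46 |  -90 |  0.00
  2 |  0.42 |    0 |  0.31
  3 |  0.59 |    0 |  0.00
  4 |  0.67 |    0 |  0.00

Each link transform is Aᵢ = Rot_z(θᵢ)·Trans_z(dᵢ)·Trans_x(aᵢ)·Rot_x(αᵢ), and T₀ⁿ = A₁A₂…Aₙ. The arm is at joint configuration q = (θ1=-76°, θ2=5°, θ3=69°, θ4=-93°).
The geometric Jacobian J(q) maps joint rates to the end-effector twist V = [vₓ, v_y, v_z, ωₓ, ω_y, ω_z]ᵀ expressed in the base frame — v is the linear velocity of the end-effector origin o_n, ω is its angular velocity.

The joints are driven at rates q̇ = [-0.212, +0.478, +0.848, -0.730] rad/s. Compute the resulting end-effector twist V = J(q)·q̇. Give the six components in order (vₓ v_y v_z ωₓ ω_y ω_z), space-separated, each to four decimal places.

o_n = [0.7059, -1.5498, -0.3856]
J₁: ẑ×o_n = [1.5498, 0.7059, -0.0000], ω = ẑ
J2: z=[0.9703, 0.2419, 0.0000] o=[0.1113, -0.4463, 0.0000] → [-0.0933, 0.3742, -1.2145, 0.9703, 0.2419, 0.0000]
J3: z=[0.9703, 0.2419, 0.0000] o=[0.5133, -0.7773, -0.0366] → [-0.0844, 0.3386, -0.7961, 0.9703, 0.2419, 0.0000]
J4: z=[0.9703, 0.2419, 0.0000] o=[0.5526, -0.9351, -0.6037] → [0.0528, -0.2117, -0.6335, 0.9703, 0.2419, 0.0000]
V = J·q̇ = [-0.4833, 0.4709, -0.7932, 0.5783, 0.1442, -0.2120]

-0.4833 0.4709 -0.7932 0.5783 0.1442 -0.2120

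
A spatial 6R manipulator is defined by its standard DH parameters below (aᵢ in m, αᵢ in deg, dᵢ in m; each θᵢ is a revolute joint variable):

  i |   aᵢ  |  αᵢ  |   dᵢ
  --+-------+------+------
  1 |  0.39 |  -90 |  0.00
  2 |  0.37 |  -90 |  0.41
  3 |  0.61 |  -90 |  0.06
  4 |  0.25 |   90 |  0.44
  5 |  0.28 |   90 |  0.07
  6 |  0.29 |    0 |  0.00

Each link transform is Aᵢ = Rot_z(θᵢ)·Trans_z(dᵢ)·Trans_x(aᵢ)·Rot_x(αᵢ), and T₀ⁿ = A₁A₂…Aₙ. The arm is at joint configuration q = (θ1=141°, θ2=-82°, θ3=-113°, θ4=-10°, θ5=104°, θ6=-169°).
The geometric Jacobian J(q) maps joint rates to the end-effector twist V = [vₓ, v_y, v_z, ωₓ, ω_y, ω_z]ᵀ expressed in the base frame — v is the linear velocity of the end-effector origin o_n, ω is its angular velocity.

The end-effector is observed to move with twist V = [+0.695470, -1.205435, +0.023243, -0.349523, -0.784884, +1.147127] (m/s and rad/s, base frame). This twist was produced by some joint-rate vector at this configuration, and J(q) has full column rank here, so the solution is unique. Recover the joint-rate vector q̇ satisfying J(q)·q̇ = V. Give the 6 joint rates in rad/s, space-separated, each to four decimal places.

0.7880 0.0860 -0.0060 0.4640 -0.3570 0.5190

o_n = [-1.3014, -0.7051, 0.4162]
J₁: ẑ×o_n = [0.7051, -1.3014, 0.0000], ω = ẑ
J2: z=[-0.6293, -0.7771, 0.0000] o=[-0.3031, 0.2454, 0.0000] → [-0.3234, 0.2619, -0.1777, -0.6293, -0.7771, 0.0000]
J3: z=[-0.7696, 0.6232, -0.1392] o=[-0.6011, -0.0408, 0.3664] → [-0.0614, 0.1358, 0.9477, -0.7696, 0.6232, -0.1392]
J4: z=[-0.3455, -0.2230, 0.9115] o=[-0.9749, -0.4606, 0.1220] → [0.1572, -0.1961, 0.0116, -0.3455, -0.2230, 0.9115]
J5: z=[-0.6646, 0.7439, -0.0699] o=[-1.2925, -0.7163, 0.4218] → [-0.0034, -0.0031, -0.0008, -0.6646, 0.7439, -0.0699]
J6: z=[-0.7264, -0.6652, -0.1727] o=[-1.3880, -0.6821, 0.6920] → [0.1795, -0.2153, 0.0743, -0.7264, -0.6652, -0.1727]
q̇ = J⁺·V = [0.7880, 0.0860, -0.0060, 0.4640, -0.3570, 0.5190]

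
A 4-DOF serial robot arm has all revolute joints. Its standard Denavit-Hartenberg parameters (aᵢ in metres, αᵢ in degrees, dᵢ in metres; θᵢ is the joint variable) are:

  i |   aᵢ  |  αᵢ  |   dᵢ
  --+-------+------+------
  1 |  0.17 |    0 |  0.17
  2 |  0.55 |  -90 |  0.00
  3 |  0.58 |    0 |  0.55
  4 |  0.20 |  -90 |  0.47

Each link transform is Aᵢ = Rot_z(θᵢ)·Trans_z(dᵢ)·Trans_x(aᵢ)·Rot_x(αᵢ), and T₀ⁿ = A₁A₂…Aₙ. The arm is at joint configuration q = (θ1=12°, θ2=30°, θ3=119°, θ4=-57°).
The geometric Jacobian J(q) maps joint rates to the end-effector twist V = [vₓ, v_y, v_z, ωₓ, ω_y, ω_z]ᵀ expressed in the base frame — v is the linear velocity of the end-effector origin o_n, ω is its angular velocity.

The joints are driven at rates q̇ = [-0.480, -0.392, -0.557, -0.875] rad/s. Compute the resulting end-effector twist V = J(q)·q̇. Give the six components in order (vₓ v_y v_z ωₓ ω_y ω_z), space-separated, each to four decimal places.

o_n = [-0.2467, 1.0360, -0.5139]
J₁: ẑ×o_n = [-1.0360, -0.2467, 0.0000], ω = ẑ
J2: z=[0.0000, 0.0000, 1.0000] o=[0.1663, 0.0353, 0.1700] → [-1.0007, -0.4130, 0.0000, 0.0000, 0.0000, 1.0000]
J3: z=[-0.6691, 0.7431, 0.0000] o=[0.5750, 0.4034, 0.1700] → [-0.5082, -0.4576, 0.1873, -0.6691, 0.7431, 0.0000]
J4: z=[-0.6691, 0.7431, 0.0000] o=[-0.0020, 0.6239, -0.3373] → [-0.1312, -0.1182, -0.0939, -0.6691, 0.7431, 0.0000]
V = J·q̇ = [1.2875, 0.6386, -0.0222, 0.9582, -1.0642, -0.8720]

1.2875 0.6386 -0.0222 0.9582 -1.0642 -0.8720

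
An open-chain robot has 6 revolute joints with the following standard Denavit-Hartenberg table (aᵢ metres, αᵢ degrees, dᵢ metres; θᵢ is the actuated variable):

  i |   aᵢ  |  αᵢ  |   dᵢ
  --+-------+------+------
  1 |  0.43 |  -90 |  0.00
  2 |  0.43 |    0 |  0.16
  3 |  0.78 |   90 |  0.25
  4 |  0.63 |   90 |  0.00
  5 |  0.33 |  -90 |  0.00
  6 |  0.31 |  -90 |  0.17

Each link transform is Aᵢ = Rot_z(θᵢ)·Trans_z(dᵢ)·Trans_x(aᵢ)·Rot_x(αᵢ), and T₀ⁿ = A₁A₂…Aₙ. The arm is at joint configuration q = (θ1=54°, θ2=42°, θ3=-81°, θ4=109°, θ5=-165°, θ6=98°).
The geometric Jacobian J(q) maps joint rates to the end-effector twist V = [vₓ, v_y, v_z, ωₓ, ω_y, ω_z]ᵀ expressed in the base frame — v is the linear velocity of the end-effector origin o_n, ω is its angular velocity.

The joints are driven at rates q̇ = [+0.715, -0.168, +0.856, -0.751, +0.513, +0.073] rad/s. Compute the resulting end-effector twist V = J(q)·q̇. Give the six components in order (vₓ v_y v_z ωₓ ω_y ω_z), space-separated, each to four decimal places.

o_n = [0.1390, 1.3573, -0.2462]
J₁: ẑ×o_n = [-1.3573, 0.1390, 0.0000], ω = ẑ
J2: z=[-0.8090, 0.5878, 0.0000] o=[0.2527, 0.3479, 0.0000] → [-0.1447, -0.1991, -0.7498, -0.8090, 0.5878, 0.0000]
J3: z=[-0.8090, 0.5878, 0.0000] o=[0.3111, 0.7004, -0.2877] → [0.0244, 0.0336, -0.4302, -0.8090, 0.5878, 0.0000]
J4: z=[-0.3699, -0.5091, 0.7771] o=[0.4652, 1.3378, 0.2031] → [0.2136, -0.4197, -0.1733, -0.3699, -0.5091, 0.7771]
J5: z=[0.1685, 0.7858, 0.5950] o=[-0.1104, 1.5590, 0.0741] → [-0.1316, 0.2024, -0.2300, 0.1685, 0.7858, 0.5950]
J6: z=[0.1208, 0.5826, -0.8037] o=[0.2124, 1.4906, 0.0730] → [-0.2930, 0.0976, 0.0267, 0.1208, 0.5826, -0.8037]
V = J·q̇ = [-1.1746, 0.5878, -0.2282, -0.1835, 1.2324, 0.3779]

-1.1746 0.5878 -0.2282 -0.1835 1.2324 0.3779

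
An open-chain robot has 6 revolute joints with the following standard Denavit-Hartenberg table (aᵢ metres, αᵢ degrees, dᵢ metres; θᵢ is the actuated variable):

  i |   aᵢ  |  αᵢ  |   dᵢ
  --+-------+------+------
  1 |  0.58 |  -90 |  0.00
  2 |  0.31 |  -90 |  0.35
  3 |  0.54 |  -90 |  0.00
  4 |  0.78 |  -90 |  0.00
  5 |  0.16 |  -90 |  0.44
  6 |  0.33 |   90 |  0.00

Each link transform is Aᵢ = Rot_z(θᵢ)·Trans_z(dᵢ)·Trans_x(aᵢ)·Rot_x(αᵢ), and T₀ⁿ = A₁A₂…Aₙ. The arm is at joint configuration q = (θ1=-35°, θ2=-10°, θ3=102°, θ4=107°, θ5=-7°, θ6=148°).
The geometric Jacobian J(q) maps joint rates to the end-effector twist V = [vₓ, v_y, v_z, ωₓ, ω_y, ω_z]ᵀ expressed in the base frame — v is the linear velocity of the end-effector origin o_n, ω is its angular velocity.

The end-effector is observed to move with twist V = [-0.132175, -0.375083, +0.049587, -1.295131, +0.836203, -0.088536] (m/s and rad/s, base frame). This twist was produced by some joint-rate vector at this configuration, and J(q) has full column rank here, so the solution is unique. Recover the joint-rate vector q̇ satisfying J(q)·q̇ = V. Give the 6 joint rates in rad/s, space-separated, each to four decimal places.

o_n = [0.7889, -0.2401, 0.5992]
J₁: ẑ×o_n = [0.2401, 0.7889, -0.0000], ω = ẑ
J2: z=[0.5736, 0.8192, 0.0000] o=[0.4751, -0.3327, 0.0000] → [0.4908, -0.3437, -0.2040, 0.5736, 0.8192, 0.0000]
J3: z=[0.1422, -0.0996, -0.9848] o=[0.9259, -0.2211, 0.0538] → [-0.0731, 0.0574, -0.0164, 0.1422, -0.0996, -0.9848]
J4: z=[-0.6698, 0.7228, -0.1699] o=[0.5324, -0.5903, 0.0343] → [0.4678, 0.3348, -0.4200, -0.6698, 0.7228, -0.1699]
J5: z=[0.7385, 0.6248, -0.2534] o=[0.5925, -0.3601, 0.7772] → [-0.0808, 0.0817, -0.0341, 0.7385, 0.6248, -0.2534]
J6: z=[0.6742, -0.6815, 0.2846] o=[0.9166, -0.0242, 0.8136] → [0.2076, 0.1082, -0.2326, 0.6742, -0.6815, 0.2846]
q̇ = J⁺·V = [-0.6160, -0.2450, -0.8670, 0.5400, -0.0850, -0.9000]

-0.6160 -0.2450 -0.8670 0.5400 -0.0850 -0.9000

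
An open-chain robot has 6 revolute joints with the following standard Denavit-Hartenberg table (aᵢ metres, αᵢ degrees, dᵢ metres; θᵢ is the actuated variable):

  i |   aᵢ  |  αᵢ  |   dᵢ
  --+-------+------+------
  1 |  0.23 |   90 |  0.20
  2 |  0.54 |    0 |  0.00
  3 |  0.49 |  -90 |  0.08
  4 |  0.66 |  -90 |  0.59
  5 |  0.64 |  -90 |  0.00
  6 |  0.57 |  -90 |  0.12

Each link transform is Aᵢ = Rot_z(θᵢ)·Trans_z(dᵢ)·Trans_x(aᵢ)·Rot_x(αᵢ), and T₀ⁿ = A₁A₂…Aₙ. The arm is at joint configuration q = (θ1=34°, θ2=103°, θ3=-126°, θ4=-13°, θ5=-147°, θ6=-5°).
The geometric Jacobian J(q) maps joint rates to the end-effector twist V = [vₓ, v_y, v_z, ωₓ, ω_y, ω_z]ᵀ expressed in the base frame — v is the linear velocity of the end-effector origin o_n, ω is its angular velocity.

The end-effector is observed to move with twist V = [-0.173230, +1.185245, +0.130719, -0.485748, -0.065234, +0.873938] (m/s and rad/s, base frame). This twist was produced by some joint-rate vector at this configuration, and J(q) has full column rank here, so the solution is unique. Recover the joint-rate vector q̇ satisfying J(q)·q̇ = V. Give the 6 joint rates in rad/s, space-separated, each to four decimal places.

o_n = [0.6769, 0.4965, 1.8811]
J₁: ẑ×o_n = [-0.4965, 0.6769, 0.0000], ω = ẑ
J2: z=[0.5592, -0.8290, 0.0000] o=[0.1907, 0.1286, 0.2000] → [-1.3937, -0.9401, 0.6088, 0.5592, -0.8290, 0.0000]
J3: z=[0.5592, -0.8290, 0.0000] o=[0.0900, 0.0607, 0.7262] → [-0.9575, -0.6458, 0.7303, 0.5592, -0.8290, 0.0000]
J4: z=[0.3239, 0.2185, 0.9205] o=[0.5086, 0.2466, 0.5347] → [0.0641, -0.2813, 0.0442, 0.3239, 0.2185, 0.9205]
J5: z=[-0.3732, 0.9236, -0.0879] o=[1.2735, 0.5834, 0.8265] → [0.9664, 0.4460, 0.5835, -0.3732, 0.9236, -0.0879]
J6: z=[0.7452, 0.3548, 0.5646] o=[0.9198, 0.4905, 1.3517] → [0.1845, -0.5317, 0.0907, 0.7452, 0.3548, 0.5646]
q̇ = J⁺·V = [0.9480, -0.6660, 0.6870, 0.4060, 0.1480, -0.7700]

0.9480 -0.6660 0.6870 0.4060 0.1480 -0.7700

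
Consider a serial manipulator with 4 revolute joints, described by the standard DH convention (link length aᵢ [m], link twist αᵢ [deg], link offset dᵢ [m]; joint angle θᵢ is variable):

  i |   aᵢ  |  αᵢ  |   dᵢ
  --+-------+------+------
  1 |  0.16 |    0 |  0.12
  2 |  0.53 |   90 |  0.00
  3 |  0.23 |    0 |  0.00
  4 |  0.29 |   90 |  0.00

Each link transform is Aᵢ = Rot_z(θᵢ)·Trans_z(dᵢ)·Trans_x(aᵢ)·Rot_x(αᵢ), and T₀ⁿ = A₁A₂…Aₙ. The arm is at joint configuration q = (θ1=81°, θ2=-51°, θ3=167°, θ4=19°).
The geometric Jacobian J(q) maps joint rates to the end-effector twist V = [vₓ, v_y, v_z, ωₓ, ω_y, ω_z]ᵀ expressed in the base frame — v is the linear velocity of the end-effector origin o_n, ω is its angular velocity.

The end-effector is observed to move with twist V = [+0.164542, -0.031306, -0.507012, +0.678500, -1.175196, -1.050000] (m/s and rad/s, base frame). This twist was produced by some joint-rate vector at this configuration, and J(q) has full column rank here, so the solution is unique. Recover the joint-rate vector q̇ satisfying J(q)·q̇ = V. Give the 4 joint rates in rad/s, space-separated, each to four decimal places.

-0.9040 -0.1460 0.5160 0.8410

o_n = [0.0402, 0.1668, 0.1414]
J₁: ẑ×o_n = [-0.1668, 0.0402, 0.0000], ω = ẑ
J2: z=[0.0000, 0.0000, 1.0000] o=[0.0250, 0.1580, 0.1200] → [-0.0087, 0.0151, 0.0000, 0.0000, 0.0000, 1.0000]
J3: z=[0.5000, -0.8660, 0.0000] o=[0.4840, 0.4230, 0.1200] → [-0.0186, -0.0107, -0.5125, 0.5000, -0.8660, 0.0000]
J4: z=[0.5000, -0.8660, 0.0000] o=[0.2899, 0.3110, 0.1717] → [0.0263, 0.0152, -0.2884, 0.5000, -0.8660, 0.0000]
q̇ = J⁺·V = [-0.9040, -0.1460, 0.5160, 0.8410]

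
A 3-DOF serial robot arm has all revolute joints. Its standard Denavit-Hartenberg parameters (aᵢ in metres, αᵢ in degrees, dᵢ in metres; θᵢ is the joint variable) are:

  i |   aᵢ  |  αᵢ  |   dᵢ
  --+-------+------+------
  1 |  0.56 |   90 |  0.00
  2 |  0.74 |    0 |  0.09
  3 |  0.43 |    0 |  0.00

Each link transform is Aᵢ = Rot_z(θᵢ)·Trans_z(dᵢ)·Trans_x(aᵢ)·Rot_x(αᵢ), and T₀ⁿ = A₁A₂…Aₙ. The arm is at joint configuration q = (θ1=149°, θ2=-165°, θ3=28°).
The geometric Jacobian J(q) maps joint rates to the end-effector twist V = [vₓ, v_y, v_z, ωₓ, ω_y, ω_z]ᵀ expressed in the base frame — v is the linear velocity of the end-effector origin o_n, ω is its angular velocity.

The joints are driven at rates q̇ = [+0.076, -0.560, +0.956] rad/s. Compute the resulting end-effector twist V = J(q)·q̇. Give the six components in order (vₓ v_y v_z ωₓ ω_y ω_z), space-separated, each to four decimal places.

0.0049 0.0387 0.2757 0.2040 0.3394 0.0760

o_n = [0.4486, -0.1645, -0.4848]
J₁: ẑ×o_n = [0.1645, 0.4486, -0.0000], ω = ẑ
J2: z=[0.5150, 0.8572, 0.0000] o=[-0.4800, 0.2884, 0.0000] → [-0.4155, 0.2497, -1.0293, 0.5150, 0.8572, 0.0000]
J3: z=[0.5150, 0.8572, 0.0000] o=[0.1790, -0.0026, -0.1915] → [-0.2514, 0.1510, -0.3145, 0.5150, 0.8572, 0.0000]
V = J·q̇ = [0.0049, 0.0387, 0.2757, 0.2040, 0.3394, 0.0760]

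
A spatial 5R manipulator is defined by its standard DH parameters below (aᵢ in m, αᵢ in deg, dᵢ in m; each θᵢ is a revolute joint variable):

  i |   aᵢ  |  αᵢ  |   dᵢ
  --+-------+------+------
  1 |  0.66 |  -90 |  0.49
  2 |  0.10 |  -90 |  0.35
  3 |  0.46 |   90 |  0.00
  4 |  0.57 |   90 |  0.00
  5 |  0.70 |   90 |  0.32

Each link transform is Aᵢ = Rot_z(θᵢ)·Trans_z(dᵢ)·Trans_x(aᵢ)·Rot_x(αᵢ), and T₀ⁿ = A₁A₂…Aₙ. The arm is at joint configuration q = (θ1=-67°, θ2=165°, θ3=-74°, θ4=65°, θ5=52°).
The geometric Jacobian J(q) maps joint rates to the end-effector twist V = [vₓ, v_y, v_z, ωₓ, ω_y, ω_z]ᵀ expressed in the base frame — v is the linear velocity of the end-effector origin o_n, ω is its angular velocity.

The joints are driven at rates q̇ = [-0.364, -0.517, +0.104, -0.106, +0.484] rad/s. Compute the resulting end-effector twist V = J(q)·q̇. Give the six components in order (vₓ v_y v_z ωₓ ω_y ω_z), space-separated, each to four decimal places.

o_n = [1.7203, 0.1181, 1.2633]
J₁: ẑ×o_n = [-0.1181, 1.7203, 0.0000], ω = ẑ
J2: z=[0.9205, 0.3907, 0.0000] o=[0.2579, -0.6075, 0.4900] → [0.3022, -0.7118, 0.0965, 0.9205, 0.3907, 0.0000]
J3: z=[-0.1011, 0.2382, 0.9659] o=[0.5423, -0.3819, 0.4641] → [-0.2925, 1.2186, -0.3312, -0.1011, 0.2382, 0.9659]
J4: z=[0.6165, -0.7470, 0.2488] o=[0.9015, -0.0964, 0.4313] → [-0.6749, -0.3092, 0.7438, 0.6165, -0.7470, 0.2488]
J5: z=[0.7504, 0.4618, -0.4729] o=[1.0373, 0.1762, 0.9131] → [0.1342, -0.5857, -0.3590, 0.7504, 0.4618, -0.4729]
V = J·q̇ = [-0.0072, -0.3821, -0.3370, -0.1886, 0.1255, -0.5188]

-0.0072 -0.3821 -0.3370 -0.1886 0.1255 -0.5188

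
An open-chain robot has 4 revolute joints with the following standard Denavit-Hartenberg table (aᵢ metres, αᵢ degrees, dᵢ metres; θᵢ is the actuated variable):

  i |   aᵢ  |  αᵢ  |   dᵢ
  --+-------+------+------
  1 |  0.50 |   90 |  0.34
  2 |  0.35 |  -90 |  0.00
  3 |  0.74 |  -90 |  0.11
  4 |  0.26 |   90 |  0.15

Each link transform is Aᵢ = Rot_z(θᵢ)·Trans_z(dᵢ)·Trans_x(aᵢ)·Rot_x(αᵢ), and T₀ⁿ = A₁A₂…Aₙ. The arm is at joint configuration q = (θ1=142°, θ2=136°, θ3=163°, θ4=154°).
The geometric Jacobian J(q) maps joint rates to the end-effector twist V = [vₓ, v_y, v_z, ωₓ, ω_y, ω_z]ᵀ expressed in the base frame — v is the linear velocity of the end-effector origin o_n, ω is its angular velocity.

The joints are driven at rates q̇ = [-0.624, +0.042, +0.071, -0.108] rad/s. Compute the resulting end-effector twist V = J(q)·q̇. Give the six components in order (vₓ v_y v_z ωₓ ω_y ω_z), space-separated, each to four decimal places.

o_n = [-0.4999, 0.3848, 0.2192]
J₁: ẑ×o_n = [-0.3848, -0.4999, 0.0000], ω = ẑ
J2: z=[0.6157, 0.7880, 0.0000] o=[-0.3940, 0.3078, 0.3400] → [-0.0952, 0.0744, 0.1308, 0.6157, 0.7880, 0.0000]
J3: z=[0.5474, -0.4277, -0.7193] o=[-0.1956, 0.1528, 0.5831] → [0.3225, 0.4181, -0.0032, 0.5474, -0.4277, -0.7193]
J4: z=[0.4230, 0.8831, -0.2031] o=[-0.6697, 0.2487, 0.0124] → [0.2102, -0.1220, -0.0924, 0.4230, 0.8831, -0.2031]
V = J·q̇ = [0.2363, 0.3579, 0.0152, 0.0190, -0.0926, -0.6531]

0.2363 0.3579 0.0152 0.0190 -0.0926 -0.6531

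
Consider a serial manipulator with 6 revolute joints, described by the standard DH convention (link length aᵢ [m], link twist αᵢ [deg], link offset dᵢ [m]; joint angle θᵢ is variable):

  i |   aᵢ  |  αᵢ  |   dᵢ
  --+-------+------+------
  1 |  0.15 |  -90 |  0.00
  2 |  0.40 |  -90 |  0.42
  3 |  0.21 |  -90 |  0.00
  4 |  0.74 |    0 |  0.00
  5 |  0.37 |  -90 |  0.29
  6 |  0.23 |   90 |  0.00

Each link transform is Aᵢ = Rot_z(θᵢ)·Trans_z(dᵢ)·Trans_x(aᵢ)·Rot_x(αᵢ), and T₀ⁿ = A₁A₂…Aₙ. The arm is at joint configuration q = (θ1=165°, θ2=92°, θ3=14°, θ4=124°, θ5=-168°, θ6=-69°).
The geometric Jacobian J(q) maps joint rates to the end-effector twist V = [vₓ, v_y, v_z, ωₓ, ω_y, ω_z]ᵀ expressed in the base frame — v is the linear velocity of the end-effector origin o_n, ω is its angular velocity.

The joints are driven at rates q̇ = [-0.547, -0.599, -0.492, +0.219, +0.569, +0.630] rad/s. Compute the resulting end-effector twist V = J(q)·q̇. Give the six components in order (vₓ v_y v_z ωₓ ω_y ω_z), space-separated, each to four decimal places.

o_n = [-0.3947, 0.2084, -0.4061]
J₁: ẑ×o_n = [-0.2084, -0.3947, 0.0000], ω = ẑ
J2: z=[-0.2588, -0.9659, 0.0000] o=[-0.1449, 0.0388, 0.0000] → [0.3923, -0.1051, -0.2852, -0.2588, -0.9659, 0.0000]
J3: z=[0.9653, -0.2587, 0.0349] o=[-0.2401, -0.3705, -0.3998] → [-0.0186, 0.0008, 0.5188, 0.9653, -0.2587, 0.0349]
J4: z=[0.2430, 0.9394, 0.2418] o=[-0.2201, -0.3232, -0.6034] → [0.0568, -0.0902, 0.2932, 0.2430, 0.9394, 0.2418]
J5: z=[0.2430, 0.9394, 0.2418] o=[-0.8518, -0.2576, -0.2235] → [-0.2842, 0.1549, -0.3161, 0.2430, 0.9394, 0.2418]
J6: z=[-0.6282, 0.3423, -0.6987] o=[-0.5078, 0.0082, -0.4025] → [0.1387, -0.0813, -0.1645, -0.6282, 0.3423, -0.6987]
V = J·q̇ = [-0.1738, 0.2957, -0.3037, -0.5242, 1.6618, -0.8138]

-0.1738 0.2957 -0.3037 -0.5242 1.6618 -0.8138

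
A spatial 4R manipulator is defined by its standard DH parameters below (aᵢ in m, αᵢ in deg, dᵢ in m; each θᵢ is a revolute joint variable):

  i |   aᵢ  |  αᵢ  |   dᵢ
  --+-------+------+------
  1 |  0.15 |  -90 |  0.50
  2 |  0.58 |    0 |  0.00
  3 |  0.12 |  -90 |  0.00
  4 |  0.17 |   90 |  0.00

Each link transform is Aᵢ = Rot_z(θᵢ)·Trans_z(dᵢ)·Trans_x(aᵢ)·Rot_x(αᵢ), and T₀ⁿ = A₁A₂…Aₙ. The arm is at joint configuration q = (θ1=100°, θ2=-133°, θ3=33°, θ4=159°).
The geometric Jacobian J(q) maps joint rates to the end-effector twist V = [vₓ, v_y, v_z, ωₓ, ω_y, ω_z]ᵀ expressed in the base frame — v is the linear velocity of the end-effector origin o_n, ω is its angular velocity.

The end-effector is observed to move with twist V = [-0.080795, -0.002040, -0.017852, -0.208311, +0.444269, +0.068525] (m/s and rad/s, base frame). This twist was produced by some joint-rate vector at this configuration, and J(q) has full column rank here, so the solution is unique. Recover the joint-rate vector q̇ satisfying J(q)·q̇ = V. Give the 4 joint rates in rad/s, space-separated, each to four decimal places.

o_n = [0.1015, -0.2246, 0.8861]
J₁: ẑ×o_n = [0.2246, 0.1015, -0.0000], ω = ẑ
J2: z=[-0.9848, -0.1736, 0.0000] o=[-0.0260, 0.1477, 0.5000] → [-0.0670, 0.3802, 0.3888, -0.9848, -0.1736, 0.0000]
J3: z=[-0.9848, -0.1736, 0.0000] o=[0.0426, -0.2418, 0.9242] → [0.0066, -0.0375, -0.0067, -0.9848, -0.1736, 0.0000]
J4: z=[-0.1710, 0.9698, 0.1736] o=[0.0463, -0.2623, 1.0424] → [-0.1581, -0.0171, -0.0600, -0.1710, 0.9698, 0.1736]
q̇ = J⁺·V = [-0.0150, 0.0300, 0.0980, 0.4810]

-0.0150 0.0300 0.0980 0.4810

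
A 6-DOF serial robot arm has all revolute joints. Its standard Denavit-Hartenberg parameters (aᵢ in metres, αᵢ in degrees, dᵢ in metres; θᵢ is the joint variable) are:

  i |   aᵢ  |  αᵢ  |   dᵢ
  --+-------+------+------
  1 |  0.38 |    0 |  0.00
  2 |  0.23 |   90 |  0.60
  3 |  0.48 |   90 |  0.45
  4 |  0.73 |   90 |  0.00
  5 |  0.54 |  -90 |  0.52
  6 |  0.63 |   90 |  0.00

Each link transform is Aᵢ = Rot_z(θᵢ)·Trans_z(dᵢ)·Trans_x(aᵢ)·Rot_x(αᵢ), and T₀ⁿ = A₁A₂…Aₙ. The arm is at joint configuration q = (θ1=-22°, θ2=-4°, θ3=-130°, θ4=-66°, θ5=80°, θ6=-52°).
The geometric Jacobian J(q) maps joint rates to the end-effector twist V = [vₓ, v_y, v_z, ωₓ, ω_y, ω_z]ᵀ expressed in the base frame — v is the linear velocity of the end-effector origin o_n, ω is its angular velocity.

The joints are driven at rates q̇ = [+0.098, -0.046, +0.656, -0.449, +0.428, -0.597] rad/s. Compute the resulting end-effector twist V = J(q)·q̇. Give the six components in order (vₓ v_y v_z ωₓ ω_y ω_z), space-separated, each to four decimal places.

o_n = [0.3205, 0.7382, 1.2533]
J₁: ẑ×o_n = [-0.7382, 0.3205, 0.0000], ω = ẑ
J2: z=[0.0000, 0.0000, 1.0000] o=[0.3523, -0.1424, 0.0000] → [-0.8806, -0.0318, 0.0000, 0.0000, 0.0000, 1.0000]
J3: z=[-0.4384, -0.8988, 0.0000] o=[0.5591, -0.2432, 0.6000] → [-0.5872, 0.2864, -0.6446, -0.4384, -0.8988, 0.0000]
J4: z=[-0.6885, 0.3358, 0.6428] o=[0.0845, -0.5124, 0.2323] → [-0.4610, 0.8547, -0.9403, -0.6885, 0.3358, 0.6428]
J5: z=[0.7061, 0.1082, 0.6998] o=[0.2053, 0.1707, 0.0048] → [-0.2622, -0.8009, 0.3883, 0.7061, 0.1082, 0.6998]
J6: z=[-0.2825, -0.8632, 0.4185] o=[0.2218, 0.4932, 0.6814] → [-0.5962, 0.2029, 0.0160, -0.2825, -0.8632, 0.4185]
V = J·q̇ = [0.0337, -0.6269, 0.1560, 0.4924, -0.1788, -0.1869]

0.0337 -0.6269 0.1560 0.4924 -0.1788 -0.1869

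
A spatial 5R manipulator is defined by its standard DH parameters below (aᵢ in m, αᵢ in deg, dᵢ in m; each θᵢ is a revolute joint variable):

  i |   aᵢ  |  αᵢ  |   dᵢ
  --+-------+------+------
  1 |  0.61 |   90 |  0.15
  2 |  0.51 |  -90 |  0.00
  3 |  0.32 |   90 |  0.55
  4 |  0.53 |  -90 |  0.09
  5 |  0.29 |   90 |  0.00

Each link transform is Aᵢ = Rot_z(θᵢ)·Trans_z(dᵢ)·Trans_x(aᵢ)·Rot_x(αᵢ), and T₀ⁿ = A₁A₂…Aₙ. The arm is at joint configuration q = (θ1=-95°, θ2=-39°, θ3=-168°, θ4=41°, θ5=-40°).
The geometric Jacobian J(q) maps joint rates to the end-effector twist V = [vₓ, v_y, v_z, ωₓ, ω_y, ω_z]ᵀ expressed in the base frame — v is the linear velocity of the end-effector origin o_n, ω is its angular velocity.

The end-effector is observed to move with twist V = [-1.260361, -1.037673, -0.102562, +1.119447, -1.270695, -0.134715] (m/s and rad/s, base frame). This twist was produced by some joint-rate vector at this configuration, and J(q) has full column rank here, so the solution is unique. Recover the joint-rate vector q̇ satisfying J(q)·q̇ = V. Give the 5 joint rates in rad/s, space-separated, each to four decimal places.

o_n = [0.0032, -0.9475, 1.2225]
J₁: ẑ×o_n = [0.9475, 0.0032, -0.0000], ω = ẑ
J2: z=[-0.9962, 0.0872, 0.0000] o=[-0.0532, -0.6077, 0.1500] → [0.0935, 1.0685, 0.3336, -0.9962, 0.0872, 0.0000]
J3: z=[-0.0548, -0.6269, 0.7771] o=[-0.0877, -1.0025, -0.1710] → [-0.9164, 0.1471, 0.0540, -0.0548, -0.6269, 0.7771]
J4: z=[0.9885, 0.0757, 0.1308] o=[-0.1630, -1.0992, 0.4535] → [0.0384, -0.7385, 0.1374, 0.9885, 0.0757, 0.1308]
J5: z=[0.0510, -0.9818, 0.1827] o=[-0.1494, -1.0002, 0.9817] → [-0.2461, 0.0156, 0.1526, 0.0510, -0.9818, 0.1827]
q̇ = J⁺·V = [-0.6310, -0.9010, 0.3730, 0.1940, 0.9910]

-0.6310 -0.9010 0.3730 0.1940 0.9910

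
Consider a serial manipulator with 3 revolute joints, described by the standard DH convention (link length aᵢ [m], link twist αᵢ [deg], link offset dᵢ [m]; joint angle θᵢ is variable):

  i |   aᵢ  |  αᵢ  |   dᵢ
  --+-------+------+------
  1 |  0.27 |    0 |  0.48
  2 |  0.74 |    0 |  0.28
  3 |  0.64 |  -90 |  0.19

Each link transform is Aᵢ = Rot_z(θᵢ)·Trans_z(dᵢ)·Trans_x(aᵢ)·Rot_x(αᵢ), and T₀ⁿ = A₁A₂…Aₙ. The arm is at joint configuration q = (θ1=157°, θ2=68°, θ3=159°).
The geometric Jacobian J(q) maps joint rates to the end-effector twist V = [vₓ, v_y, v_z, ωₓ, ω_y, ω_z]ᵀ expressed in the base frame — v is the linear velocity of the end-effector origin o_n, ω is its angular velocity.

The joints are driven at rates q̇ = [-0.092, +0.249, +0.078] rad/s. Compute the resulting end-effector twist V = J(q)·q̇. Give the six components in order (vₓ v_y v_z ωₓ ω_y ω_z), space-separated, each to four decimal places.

o_n = [-0.1871, -0.1575, 0.9500]
J₁: ẑ×o_n = [0.1575, -0.1871, 0.0000], ω = ẑ
J2: z=[0.0000, 0.0000, 1.0000] o=[-0.2485, 0.1055, 0.4800] → [0.2629, 0.0614, -0.0000, 0.0000, 0.0000, 1.0000]
J3: z=[0.0000, 0.0000, 1.0000] o=[-0.7718, -0.4178, 0.7600] → [-0.2603, 0.5847, 0.0000, 0.0000, 0.0000, 1.0000]
V = J·q̇ = [0.0307, 0.0781, 0.0000, 0.0000, 0.0000, 0.2350]

0.0307 0.0781 0.0000 0.0000 0.0000 0.2350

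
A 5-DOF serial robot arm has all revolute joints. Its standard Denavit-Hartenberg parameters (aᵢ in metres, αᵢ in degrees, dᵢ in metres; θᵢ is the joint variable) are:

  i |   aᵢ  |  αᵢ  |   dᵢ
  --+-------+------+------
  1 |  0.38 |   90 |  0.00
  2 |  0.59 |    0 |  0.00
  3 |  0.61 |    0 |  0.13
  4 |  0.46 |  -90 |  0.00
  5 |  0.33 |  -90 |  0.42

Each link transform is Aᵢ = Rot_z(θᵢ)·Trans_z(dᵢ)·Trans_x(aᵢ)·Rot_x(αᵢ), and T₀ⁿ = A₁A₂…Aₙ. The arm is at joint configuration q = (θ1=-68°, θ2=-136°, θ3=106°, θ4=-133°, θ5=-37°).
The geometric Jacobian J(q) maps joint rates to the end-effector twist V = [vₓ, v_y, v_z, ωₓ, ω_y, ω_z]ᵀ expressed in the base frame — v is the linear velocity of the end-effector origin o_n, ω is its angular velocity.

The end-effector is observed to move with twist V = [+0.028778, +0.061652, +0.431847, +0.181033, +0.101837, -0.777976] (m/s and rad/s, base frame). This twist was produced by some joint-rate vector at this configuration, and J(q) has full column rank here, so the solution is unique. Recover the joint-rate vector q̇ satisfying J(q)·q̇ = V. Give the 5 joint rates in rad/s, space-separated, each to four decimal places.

o_n = [-0.3366, -0.0440, -1.3280]
J₁: ẑ×o_n = [0.0440, -0.3366, 0.0000], ω = ẑ
J2: z=[-0.9272, -0.3746, 0.0000] o=[0.1424, -0.3523, 0.0000] → [0.4975, -1.2313, -0.4653, -0.9272, -0.3746, 0.0000]
J3: z=[-0.9272, -0.3746, 0.0000] o=[-0.0166, 0.0412, -0.4098] → [0.3440, -0.8513, -0.0409, -0.9272, -0.3746, 0.0000]
J4: z=[-0.9272, -0.3746, 0.0000] o=[0.0607, -0.4973, -0.7148] → [0.2297, -0.5685, -0.5691, -0.9272, -0.3746, 0.0000]
J5: z=[0.1095, -0.2711, -0.9563] o=[-0.1041, -0.0895, -0.8493] → [0.1732, 0.2748, -0.0581, 0.1095, -0.2711, -0.9563]
q̇ = J⁺·V = [-0.8650, 0.2570, 0.5350, -0.9980, -0.0910]

-0.8650 0.2570 0.5350 -0.9980 -0.0910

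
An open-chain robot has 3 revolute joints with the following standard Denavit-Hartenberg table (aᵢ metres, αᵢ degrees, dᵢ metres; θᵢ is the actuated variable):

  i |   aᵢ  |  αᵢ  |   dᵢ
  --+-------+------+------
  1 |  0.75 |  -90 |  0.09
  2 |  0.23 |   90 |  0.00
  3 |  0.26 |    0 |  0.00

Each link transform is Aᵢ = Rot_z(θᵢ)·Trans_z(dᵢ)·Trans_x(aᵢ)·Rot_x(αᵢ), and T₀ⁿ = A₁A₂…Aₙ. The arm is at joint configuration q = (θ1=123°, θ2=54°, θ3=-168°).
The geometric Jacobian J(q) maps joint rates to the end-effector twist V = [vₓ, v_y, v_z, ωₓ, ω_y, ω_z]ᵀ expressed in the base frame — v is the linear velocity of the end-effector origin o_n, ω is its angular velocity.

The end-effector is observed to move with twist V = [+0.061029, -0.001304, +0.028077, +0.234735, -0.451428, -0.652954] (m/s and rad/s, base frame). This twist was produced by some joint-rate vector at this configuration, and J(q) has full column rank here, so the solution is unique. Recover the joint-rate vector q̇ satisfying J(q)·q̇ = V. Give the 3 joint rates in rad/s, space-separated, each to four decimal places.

o_n = [-0.3554, 0.6465, 0.1097]
J₁: ẑ×o_n = [-0.6465, -0.3554, 0.0000], ω = ẑ
J2: z=[-0.8387, -0.5446, 0.0000] o=[-0.4085, 0.6290, 0.0900] → [-0.0107, 0.0165, 0.0143, -0.8387, -0.5446, 0.0000]
J3: z=[-0.4406, 0.6785, 0.5878] o=[-0.4821, 0.7424, -0.0961] → [0.1960, 0.1652, -0.0437, -0.4406, 0.6785, 0.5878]
q̇ = J⁺·V = [-0.2850, 0.0490, -0.6260]

-0.2850 0.0490 -0.6260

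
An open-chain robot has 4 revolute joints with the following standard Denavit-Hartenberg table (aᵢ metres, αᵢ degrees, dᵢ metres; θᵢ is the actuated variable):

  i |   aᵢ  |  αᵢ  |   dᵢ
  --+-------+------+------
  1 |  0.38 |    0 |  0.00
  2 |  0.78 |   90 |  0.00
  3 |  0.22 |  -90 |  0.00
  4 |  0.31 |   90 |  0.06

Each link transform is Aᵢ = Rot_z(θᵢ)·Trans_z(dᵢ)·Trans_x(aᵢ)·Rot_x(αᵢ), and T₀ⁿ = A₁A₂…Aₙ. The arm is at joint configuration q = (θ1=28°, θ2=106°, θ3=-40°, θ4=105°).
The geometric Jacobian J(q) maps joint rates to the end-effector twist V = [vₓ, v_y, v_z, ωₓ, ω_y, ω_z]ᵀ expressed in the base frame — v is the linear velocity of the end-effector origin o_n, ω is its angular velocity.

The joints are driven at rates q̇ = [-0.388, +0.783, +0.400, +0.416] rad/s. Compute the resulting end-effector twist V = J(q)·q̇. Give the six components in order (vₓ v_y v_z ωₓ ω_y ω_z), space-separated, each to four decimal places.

-0.0335 -0.5021 0.1383 0.1020 0.4702 0.7137

o_n = [-0.5229, 0.6362, -0.0439]
J₁: ẑ×o_n = [-0.6362, -0.5229, 0.0000], ω = ẑ
J2: z=[0.0000, 0.0000, 1.0000] o=[0.3355, 0.1784, 0.0000] → [-0.4578, -0.8584, 0.0000, 0.0000, 0.0000, 1.0000]
J3: z=[0.7193, 0.6947, 0.0000] o=[-0.2063, 0.7395, 0.0000] → [-0.0305, 0.0316, 0.1456, 0.7193, 0.6947, 0.0000]
J4: z=[-0.4465, 0.4624, 0.7660] o=[-0.3234, 0.8607, -0.1414] → [0.2171, -0.1093, 0.1925, -0.4465, 0.4624, 0.7660]
V = J·q̇ = [-0.0335, -0.5021, 0.1383, 0.1020, 0.4702, 0.7137]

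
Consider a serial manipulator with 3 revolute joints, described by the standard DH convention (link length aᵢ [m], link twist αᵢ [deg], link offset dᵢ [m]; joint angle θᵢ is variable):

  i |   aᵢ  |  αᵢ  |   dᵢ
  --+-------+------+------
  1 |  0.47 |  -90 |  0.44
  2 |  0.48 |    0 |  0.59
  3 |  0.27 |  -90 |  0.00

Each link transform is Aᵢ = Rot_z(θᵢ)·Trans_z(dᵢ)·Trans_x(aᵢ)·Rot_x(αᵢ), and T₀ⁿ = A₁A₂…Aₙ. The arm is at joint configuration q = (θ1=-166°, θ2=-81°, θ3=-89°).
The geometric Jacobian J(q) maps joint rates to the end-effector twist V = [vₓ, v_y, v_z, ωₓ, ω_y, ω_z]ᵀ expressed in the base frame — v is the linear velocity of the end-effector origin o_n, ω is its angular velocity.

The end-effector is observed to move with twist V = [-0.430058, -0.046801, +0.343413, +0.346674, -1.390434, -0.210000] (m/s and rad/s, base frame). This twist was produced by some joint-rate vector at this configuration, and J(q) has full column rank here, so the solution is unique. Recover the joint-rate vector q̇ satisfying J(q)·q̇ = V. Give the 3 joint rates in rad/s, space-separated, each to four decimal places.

o_n = [-0.1282, -0.6400, 0.9610]
J₁: ẑ×o_n = [0.6400, -0.1282, 0.0000], ω = ẑ
J2: z=[0.2419, -0.9703, 0.0000] o=[-0.4560, -0.1137, 0.4400] → [-0.5055, -0.1260, 0.1908, 0.2419, -0.9703, 0.0000]
J3: z=[0.2419, -0.9703, 0.0000] o=[-0.3862, -0.7043, 0.9141] → [-0.0455, -0.0113, 0.2659, 0.2419, -0.9703, 0.0000]
q̇ = J⁺·V = [-0.2100, 0.5010, 0.9320]

-0.2100 0.5010 0.9320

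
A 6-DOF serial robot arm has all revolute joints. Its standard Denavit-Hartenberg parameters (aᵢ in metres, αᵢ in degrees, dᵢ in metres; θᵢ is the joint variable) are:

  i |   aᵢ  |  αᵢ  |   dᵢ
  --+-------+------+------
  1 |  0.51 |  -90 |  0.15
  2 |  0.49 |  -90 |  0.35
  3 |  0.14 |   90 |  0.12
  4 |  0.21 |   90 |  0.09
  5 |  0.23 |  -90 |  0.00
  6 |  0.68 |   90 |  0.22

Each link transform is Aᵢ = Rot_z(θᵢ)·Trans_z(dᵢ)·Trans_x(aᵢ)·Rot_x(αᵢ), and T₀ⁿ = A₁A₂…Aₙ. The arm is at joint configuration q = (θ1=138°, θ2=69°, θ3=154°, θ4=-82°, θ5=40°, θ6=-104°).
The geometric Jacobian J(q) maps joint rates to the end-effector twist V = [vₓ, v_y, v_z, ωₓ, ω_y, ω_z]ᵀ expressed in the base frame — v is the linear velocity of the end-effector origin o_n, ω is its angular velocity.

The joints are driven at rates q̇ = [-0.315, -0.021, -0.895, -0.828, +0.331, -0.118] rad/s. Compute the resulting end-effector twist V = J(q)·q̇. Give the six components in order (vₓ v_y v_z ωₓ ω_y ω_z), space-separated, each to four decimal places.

o_n = [-0.9247, 0.4321, -0.8153]
J₁: ẑ×o_n = [-0.4321, -0.9247, 0.0000], ω = ẑ
J2: z=[-0.6691, -0.7431, 0.0000] o=[-0.3790, 0.3413, 0.1500] → [0.7174, -0.6459, -0.4664, -0.6691, -0.7431, 0.0000]
J3: z=[0.6938, -0.6247, -0.3584] o=[-0.7437, 0.1987, -0.3075] → [0.4009, 0.4172, 0.0489, 0.6938, -0.6247, -0.3584]
J4: z=[0.4847, 0.7731, -0.4093] o=[-0.5859, 0.1391, -0.2330] → [-0.3303, 0.4209, 0.4040, 0.4847, 0.7731, -0.4093]
J5: z=[-0.6241, -0.0222, -0.7811] o=[-0.6710, 0.3418, -0.1708] → [0.0849, -0.2041, -0.0620, -0.6241, -0.0222, -0.7811]
J6: z=[0.7652, 0.1847, -0.6167] o=[-0.7073, 0.5678, -0.1482] → [-0.2069, 0.6446, -0.0637, 0.7652, 0.1847, -0.6167]
V = J·q̇ = [0.0882, -0.5607, -0.3815, -1.3051, -0.0945, 0.1588]

0.0882 -0.5607 -0.3815 -1.3051 -0.0945 0.1588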